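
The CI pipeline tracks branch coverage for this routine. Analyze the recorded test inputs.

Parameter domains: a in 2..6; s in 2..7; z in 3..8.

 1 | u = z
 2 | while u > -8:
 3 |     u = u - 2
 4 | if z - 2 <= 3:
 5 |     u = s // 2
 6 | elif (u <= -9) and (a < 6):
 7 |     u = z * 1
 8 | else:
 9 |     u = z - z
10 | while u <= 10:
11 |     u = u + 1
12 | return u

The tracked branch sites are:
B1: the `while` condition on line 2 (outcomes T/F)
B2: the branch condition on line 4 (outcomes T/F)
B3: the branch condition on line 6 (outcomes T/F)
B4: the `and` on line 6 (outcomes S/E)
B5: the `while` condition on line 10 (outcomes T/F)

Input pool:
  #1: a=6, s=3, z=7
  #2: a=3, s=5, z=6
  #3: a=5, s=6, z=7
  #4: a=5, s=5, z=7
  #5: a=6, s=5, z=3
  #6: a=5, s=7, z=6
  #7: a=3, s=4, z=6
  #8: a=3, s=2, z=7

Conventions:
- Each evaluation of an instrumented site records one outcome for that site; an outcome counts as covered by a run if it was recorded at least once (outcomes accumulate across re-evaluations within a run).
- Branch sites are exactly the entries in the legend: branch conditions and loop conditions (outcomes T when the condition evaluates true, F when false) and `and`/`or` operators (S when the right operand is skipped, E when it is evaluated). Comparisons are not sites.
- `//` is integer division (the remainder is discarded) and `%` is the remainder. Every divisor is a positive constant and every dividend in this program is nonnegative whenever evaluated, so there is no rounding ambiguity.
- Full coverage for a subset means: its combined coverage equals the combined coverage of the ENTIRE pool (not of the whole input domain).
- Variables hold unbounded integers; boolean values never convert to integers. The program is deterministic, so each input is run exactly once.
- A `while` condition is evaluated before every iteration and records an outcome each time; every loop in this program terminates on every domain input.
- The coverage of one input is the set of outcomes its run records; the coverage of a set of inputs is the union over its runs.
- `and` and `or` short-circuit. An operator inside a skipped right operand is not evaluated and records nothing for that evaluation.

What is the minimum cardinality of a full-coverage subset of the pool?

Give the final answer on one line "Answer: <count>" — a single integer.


run #1 (a=6, s=3, z=7) runs B1->T, B1->T, B1->T, B1->T, B1->T, B1->T, B1->T, B1->T, B1->F, B2->F, B4->E, B3->F, B5->T, B5->T, ...; records B1=T, B1=F, B2=F, B3=F, B4=E, B5=T, B5=F
run #2 (a=3, s=5, z=6) runs B1->T, B1->T, B1->T, B1->T, B1->T, B1->T, B1->T, B1->F, B2->F, B4->S, B3->F, B5->T, B5->T, B5->T, ...; records B1=T, B1=F, B2=F, B3=F, B4=S, B5=T, B5=F
run #3 (a=5, s=6, z=7) runs B1->T, B1->T, B1->T, B1->T, B1->T, B1->T, B1->T, B1->T, B1->F, B2->F, B4->E, B3->T, B5->T, B5->T, ...; records B1=T, B1=F, B2=F, B3=T, B4=E, B5=T, B5=F
run #4 (a=5, s=5, z=7) runs B1->T, B1->T, B1->T, B1->T, B1->T, B1->T, B1->T, B1->T, B1->F, B2->F, B4->E, B3->T, B5->T, B5->T, ...; records B1=T, B1=F, B2=F, B3=T, B4=E, B5=T, B5=F
run #5 (a=6, s=5, z=3) runs B1->T, B1->T, B1->T, B1->T, B1->T, B1->T, B1->F, B2->T, B5->T, B5->T, B5->T, B5->T, B5->T, B5->T, ...; records B1=T, B1=F, B2=T, B5=T, B5=F
run #6 (a=5, s=7, z=6) runs B1->T, B1->T, B1->T, B1->T, B1->T, B1->T, B1->T, B1->F, B2->F, B4->S, B3->F, B5->T, B5->T, B5->T, ...; records B1=T, B1=F, B2=F, B3=F, B4=S, B5=T, B5=F
run #7 (a=3, s=4, z=6) runs B1->T, B1->T, B1->T, B1->T, B1->T, B1->T, B1->T, B1->F, B2->F, B4->S, B3->F, B5->T, B5->T, B5->T, ...; records B1=T, B1=F, B2=F, B3=F, B4=S, B5=T, B5=F
run #8 (a=3, s=2, z=7) runs B1->T, B1->T, B1->T, B1->T, B1->T, B1->T, B1->T, B1->T, B1->F, B2->F, B4->E, B3->T, B5->T, B5->T, ...; records B1=T, B1=F, B2=F, B3=T, B4=E, B5=T, B5=F
pool-wide coverage (10 outcomes): B1=T, B1=F, B2=T, B2=F, B3=T, B3=F, B4=S, B4=E, B5=T, B5=F
size 1 is not enough: best union over all size-1 subsets is 7/10
size 2 is not enough: best union over all size-2 subsets is 9/10
at size 3, {2, 3, 5} reaches all 10 outcomes; every lexicographically earlier size-3 subset fails
Answer: 3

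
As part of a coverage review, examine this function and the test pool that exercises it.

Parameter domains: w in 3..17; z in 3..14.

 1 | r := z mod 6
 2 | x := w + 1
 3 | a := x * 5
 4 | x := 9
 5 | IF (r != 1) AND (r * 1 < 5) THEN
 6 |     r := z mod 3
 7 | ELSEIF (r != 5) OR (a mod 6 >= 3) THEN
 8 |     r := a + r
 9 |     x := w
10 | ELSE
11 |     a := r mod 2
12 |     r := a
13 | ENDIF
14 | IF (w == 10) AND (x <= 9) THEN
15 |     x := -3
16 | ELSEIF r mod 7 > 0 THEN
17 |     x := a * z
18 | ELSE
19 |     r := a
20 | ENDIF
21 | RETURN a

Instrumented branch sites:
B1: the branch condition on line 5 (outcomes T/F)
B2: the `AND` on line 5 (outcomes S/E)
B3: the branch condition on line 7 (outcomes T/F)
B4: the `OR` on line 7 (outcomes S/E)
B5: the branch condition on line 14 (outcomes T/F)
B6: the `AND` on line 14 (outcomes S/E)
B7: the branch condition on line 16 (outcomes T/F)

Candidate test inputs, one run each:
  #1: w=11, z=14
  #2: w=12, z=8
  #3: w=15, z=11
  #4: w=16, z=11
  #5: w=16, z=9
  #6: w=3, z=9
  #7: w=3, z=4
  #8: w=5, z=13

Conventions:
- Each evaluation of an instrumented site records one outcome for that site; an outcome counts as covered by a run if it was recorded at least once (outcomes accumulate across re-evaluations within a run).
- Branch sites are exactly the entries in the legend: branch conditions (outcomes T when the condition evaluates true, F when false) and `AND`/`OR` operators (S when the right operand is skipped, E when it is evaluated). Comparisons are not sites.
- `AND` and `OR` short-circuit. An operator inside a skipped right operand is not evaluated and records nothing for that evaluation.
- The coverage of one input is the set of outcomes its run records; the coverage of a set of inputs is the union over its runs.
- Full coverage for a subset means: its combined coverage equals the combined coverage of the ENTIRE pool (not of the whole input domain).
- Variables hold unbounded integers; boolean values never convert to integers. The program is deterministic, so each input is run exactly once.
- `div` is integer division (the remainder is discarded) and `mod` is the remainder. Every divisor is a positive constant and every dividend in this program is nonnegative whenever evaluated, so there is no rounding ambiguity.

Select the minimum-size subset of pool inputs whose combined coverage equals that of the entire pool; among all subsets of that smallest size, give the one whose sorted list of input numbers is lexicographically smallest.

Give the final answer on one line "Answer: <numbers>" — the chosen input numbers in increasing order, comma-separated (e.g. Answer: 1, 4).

run #1 (w=11, z=14) runs B2->E, B1->T, B6->S, B5->F, B7->T; records B1=T, B2=E, B5=F, B6=S, B7=T
run #2 (w=12, z=8) runs B2->E, B1->T, B6->S, B5->F, B7->T; records B1=T, B2=E, B5=F, B6=S, B7=T
run #3 (w=15, z=11) runs B2->E, B1->F, B4->E, B3->F, B6->S, B5->F, B7->T; records B1=F, B2=E, B3=F, B4=E, B5=F, B6=S, B7=T
run #4 (w=16, z=11) runs B2->E, B1->F, B4->E, B3->F, B6->S, B5->F, B7->T; records B1=F, B2=E, B3=F, B4=E, B5=F, B6=S, B7=T
run #5 (w=16, z=9) runs B2->E, B1->T, B6->S, B5->F, B7->F; records B1=T, B2=E, B5=F, B6=S, B7=F
run #6 (w=3, z=9) runs B2->E, B1->T, B6->S, B5->F, B7->F; records B1=T, B2=E, B5=F, B6=S, B7=F
run #7 (w=3, z=4) runs B2->E, B1->T, B6->S, B5->F, B7->T; records B1=T, B2=E, B5=F, B6=S, B7=T
run #8 (w=5, z=13) runs B2->S, B1->F, B4->S, B3->T, B6->S, B5->F, B7->T; records B1=F, B2=S, B3=T, B4=S, B5=F, B6=S, B7=T
pool-wide coverage (12 outcomes): B1=T, B1=F, B2=S, B2=E, B3=T, B3=F, B4=S, B4=E, B5=F, B6=S, B7=T, B7=F
checked all size-1 subsets: none covers 12 outcomes (max 7/12)
checked all size-2 subsets: none covers 12 outcomes (max 10/12)
at size 3, {3, 5, 8} reaches all 12 outcomes; every lexicographically earlier size-3 subset fails

Answer: 3, 5, 8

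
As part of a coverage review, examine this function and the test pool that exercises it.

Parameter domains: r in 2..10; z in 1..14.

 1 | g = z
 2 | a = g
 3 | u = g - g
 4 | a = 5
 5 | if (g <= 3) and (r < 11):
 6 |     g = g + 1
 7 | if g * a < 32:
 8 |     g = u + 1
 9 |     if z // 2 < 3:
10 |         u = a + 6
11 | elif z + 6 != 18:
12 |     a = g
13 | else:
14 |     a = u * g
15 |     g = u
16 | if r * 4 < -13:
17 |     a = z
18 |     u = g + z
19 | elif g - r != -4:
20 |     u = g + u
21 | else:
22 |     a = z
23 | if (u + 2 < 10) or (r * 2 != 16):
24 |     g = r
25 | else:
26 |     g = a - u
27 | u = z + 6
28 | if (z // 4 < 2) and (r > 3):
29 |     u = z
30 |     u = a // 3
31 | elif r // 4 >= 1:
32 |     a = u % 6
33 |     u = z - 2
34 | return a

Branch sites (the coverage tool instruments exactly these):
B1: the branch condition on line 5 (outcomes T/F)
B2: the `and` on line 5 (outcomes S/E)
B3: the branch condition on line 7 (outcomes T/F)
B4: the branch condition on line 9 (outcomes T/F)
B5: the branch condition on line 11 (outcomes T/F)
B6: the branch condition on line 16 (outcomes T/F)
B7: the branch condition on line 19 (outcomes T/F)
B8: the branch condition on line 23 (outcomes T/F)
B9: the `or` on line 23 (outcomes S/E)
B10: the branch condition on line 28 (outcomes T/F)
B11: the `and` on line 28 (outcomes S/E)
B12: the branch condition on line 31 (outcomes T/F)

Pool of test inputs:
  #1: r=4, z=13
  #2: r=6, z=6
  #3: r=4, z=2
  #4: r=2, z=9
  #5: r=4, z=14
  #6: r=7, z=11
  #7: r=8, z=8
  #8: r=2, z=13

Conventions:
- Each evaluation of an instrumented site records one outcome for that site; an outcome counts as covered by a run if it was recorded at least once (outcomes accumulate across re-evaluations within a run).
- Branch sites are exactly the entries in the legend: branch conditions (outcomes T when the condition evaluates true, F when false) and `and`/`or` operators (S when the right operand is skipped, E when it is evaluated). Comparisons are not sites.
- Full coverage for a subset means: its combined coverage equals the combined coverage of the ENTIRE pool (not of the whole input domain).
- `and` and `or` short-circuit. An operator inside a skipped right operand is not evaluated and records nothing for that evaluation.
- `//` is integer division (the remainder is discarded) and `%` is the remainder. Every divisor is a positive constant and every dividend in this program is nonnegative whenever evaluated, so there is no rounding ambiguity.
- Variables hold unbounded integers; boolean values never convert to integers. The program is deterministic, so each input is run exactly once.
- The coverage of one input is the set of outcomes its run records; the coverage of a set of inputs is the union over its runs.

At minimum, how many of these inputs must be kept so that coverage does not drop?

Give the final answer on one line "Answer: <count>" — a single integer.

run #1 (r=4, z=13) runs B2->S, B1->F, B3->F, B5->T, B6->F, B7->T, B9->E, B8->T, B11->S, B10->F, B12->T; records B1=F, B2=S, B3=F, B5=T, B6=F, B7=T, B8=T, B9=E, B10=F, B11=S, B12=T
run #2 (r=6, z=6) runs B2->S, B1->F, B3->T, B4->F, B6->F, B7->T, B9->S, B8->T, B11->E, B10->T; records B1=F, B2=S, B3=T, B4=F, B6=F, B7=T, B8=T, B9=S, B10=T, B11=E
run #3 (r=4, z=2) runs B2->E, B1->T, B3->T, B4->T, B6->F, B7->T, B9->E, B8->T, B11->E, B10->T; records B1=T, B2=E, B3=T, B4=T, B6=F, B7=T, B8=T, B9=E, B10=T, B11=E
run #4 (r=2, z=9) runs B2->S, B1->F, B3->F, B5->T, B6->F, B7->T, B9->E, B8->T, B11->S, B10->F, B12->F; records B1=F, B2=S, B3=F, B5=T, B6=F, B7=T, B8=T, B9=E, B10=F, B11=S, B12=F
run #5 (r=4, z=14) runs B2->S, B1->F, B3->F, B5->T, B6->F, B7->T, B9->E, B8->T, B11->S, B10->F, B12->T; records B1=F, B2=S, B3=F, B5=T, B6=F, B7=T, B8=T, B9=E, B10=F, B11=S, B12=T
run #6 (r=7, z=11) runs B2->S, B1->F, B3->F, B5->T, B6->F, B7->T, B9->E, B8->T, B11->S, B10->F, B12->T; records B1=F, B2=S, B3=F, B5=T, B6=F, B7=T, B8=T, B9=E, B10=F, B11=S, B12=T
run #7 (r=8, z=8) runs B2->S, B1->F, B3->F, B5->T, B6->F, B7->T, B9->E, B8->F, B11->S, B10->F, B12->T; records B1=F, B2=S, B3=F, B5=T, B6=F, B7=T, B8=F, B9=E, B10=F, B11=S, B12=T
run #8 (r=2, z=13) runs B2->S, B1->F, B3->F, B5->T, B6->F, B7->T, B9->E, B8->T, B11->S, B10->F, B12->F; records B1=F, B2=S, B3=F, B5=T, B6=F, B7=T, B8=T, B9=E, B10=F, B11=S, B12=F
the full pool covers 21 outcomes: B1=T, B1=F, B2=S, B2=E, B3=T, B3=F, B4=T, B4=F, B5=T, B6=F, B7=T, B8=T, B8=F, B9=S, B9=E, B10=T, B10=F, B11=S, B11=E, B12=T, B12=F
every size-1 subset falls short of the 21 outcomes (best: 11/21)
every size-2 subset falls short of the 21 outcomes (best: 18/21)
every size-3 subset falls short of the 21 outcomes (best: 20/21)
size 4: inputs {2, 3, 4, 7} cover all 21 outcomes, and no lexicographically smaller subset of this size does

Answer: 4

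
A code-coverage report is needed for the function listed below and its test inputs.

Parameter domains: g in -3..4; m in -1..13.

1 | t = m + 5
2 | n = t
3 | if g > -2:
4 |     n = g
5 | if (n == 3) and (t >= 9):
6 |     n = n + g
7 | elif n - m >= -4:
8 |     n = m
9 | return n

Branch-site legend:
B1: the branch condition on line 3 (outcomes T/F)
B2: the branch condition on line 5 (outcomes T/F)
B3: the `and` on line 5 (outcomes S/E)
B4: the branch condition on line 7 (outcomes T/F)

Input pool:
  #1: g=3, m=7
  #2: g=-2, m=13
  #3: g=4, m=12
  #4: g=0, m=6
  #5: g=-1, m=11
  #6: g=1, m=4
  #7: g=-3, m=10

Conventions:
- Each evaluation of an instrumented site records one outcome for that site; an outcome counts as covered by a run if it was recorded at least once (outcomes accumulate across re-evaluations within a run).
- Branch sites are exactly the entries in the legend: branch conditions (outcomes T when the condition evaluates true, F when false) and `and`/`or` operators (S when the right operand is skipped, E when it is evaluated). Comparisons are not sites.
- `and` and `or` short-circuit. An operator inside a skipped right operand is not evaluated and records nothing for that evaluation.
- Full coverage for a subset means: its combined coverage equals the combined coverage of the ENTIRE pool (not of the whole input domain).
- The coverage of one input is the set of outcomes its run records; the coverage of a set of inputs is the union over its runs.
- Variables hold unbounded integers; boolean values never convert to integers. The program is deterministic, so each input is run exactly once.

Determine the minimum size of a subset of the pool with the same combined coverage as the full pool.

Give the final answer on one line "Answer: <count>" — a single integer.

input #1 (g=3, m=7): events B1->T, B3->E, B2->T; covers B1=T, B2=T, B3=E
input #2 (g=-2, m=13): events B1->F, B3->S, B2->F, B4->T; covers B1=F, B2=F, B3=S, B4=T
input #3 (g=4, m=12): events B1->T, B3->S, B2->F, B4->F; covers B1=T, B2=F, B3=S, B4=F
input #4 (g=0, m=6): events B1->T, B3->S, B2->F, B4->F; covers B1=T, B2=F, B3=S, B4=F
input #5 (g=-1, m=11): events B1->T, B3->S, B2->F, B4->F; covers B1=T, B2=F, B3=S, B4=F
input #6 (g=1, m=4): events B1->T, B3->S, B2->F, B4->T; covers B1=T, B2=F, B3=S, B4=T
input #7 (g=-3, m=10): events B1->F, B3->S, B2->F, B4->T; covers B1=F, B2=F, B3=S, B4=T
union over all inputs: B1=T, B1=F, B2=T, B2=F, B3=S, B3=E, B4=T, B4=F (8 outcomes)
no size-1 subset reaches all 8 outcomes (best union: 4/8)
no size-2 subset reaches all 8 outcomes (best union: 7/8)
inputs {1, 2, 3} (size 3) cover everything; no size-3 subset with a lexicographically smaller index list covers all 8

Answer: 3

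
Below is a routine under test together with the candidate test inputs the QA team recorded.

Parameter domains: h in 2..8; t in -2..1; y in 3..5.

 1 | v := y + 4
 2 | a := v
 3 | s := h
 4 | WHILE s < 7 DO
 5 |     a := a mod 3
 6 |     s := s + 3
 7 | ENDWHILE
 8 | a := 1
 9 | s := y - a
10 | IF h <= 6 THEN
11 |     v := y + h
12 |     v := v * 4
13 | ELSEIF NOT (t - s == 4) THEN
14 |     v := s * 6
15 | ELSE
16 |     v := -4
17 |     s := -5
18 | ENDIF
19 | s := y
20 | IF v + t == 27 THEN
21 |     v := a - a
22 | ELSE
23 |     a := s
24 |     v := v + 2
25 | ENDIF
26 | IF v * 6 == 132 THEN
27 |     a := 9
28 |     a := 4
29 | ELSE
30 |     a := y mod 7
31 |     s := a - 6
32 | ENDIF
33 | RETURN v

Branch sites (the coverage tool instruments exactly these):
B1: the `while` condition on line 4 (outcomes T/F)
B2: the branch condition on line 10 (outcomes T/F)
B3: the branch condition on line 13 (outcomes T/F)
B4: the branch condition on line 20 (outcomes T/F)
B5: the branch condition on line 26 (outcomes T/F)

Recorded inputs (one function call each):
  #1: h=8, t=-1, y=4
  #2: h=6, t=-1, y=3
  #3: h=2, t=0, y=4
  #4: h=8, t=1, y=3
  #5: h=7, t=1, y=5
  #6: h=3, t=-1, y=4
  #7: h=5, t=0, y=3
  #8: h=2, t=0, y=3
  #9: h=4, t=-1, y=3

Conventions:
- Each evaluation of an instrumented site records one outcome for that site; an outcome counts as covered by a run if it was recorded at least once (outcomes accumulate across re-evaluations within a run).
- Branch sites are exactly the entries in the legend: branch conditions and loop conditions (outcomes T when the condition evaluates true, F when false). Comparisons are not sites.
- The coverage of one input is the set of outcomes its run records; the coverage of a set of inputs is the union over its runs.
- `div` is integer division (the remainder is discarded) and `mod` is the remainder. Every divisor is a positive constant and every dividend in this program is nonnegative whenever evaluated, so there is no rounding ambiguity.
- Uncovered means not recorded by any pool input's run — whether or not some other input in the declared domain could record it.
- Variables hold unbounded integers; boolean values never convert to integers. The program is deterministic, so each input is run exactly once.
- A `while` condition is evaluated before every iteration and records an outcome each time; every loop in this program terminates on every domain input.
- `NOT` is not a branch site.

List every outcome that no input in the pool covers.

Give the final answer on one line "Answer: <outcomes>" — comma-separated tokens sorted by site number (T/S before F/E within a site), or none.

input #1 (h=8, t=-1, y=4): events B1->F, B2->F, B3->T, B4->F, B5->F; covers B1=F, B2=F, B3=T, B4=F, B5=F
input #2 (h=6, t=-1, y=3): events B1->T, B1->F, B2->T, B4->F, B5->F; covers B1=T, B1=F, B2=T, B4=F, B5=F
input #3 (h=2, t=0, y=4): events B1->T, B1->T, B1->F, B2->T, B4->F, B5->F; covers B1=T, B1=F, B2=T, B4=F, B5=F
input #4 (h=8, t=1, y=3): events B1->F, B2->F, B3->T, B4->F, B5->F; covers B1=F, B2=F, B3=T, B4=F, B5=F
input #5 (h=7, t=1, y=5): events B1->F, B2->F, B3->T, B4->F, B5->F; covers B1=F, B2=F, B3=T, B4=F, B5=F
input #6 (h=3, t=-1, y=4): events B1->T, B1->T, B1->F, B2->T, B4->T, B5->F; covers B1=T, B1=F, B2=T, B4=T, B5=F
input #7 (h=5, t=0, y=3): events B1->T, B1->F, B2->T, B4->F, B5->F; covers B1=T, B1=F, B2=T, B4=F, B5=F
input #8 (h=2, t=0, y=3): events B1->T, B1->T, B1->F, B2->T, B4->F, B5->T; covers B1=T, B1=F, B2=T, B4=F, B5=T
input #9 (h=4, t=-1, y=3): events B1->T, B1->F, B2->T, B4->T, B5->F; covers B1=T, B1=F, B2=T, B4=T, B5=F
union over the pool: B1=T, B1=F, B2=T, B2=F, B3=T, B4=T, B4=F, B5=T, B5=F
uncovered (1 of 10): B3=F

Answer: B3=F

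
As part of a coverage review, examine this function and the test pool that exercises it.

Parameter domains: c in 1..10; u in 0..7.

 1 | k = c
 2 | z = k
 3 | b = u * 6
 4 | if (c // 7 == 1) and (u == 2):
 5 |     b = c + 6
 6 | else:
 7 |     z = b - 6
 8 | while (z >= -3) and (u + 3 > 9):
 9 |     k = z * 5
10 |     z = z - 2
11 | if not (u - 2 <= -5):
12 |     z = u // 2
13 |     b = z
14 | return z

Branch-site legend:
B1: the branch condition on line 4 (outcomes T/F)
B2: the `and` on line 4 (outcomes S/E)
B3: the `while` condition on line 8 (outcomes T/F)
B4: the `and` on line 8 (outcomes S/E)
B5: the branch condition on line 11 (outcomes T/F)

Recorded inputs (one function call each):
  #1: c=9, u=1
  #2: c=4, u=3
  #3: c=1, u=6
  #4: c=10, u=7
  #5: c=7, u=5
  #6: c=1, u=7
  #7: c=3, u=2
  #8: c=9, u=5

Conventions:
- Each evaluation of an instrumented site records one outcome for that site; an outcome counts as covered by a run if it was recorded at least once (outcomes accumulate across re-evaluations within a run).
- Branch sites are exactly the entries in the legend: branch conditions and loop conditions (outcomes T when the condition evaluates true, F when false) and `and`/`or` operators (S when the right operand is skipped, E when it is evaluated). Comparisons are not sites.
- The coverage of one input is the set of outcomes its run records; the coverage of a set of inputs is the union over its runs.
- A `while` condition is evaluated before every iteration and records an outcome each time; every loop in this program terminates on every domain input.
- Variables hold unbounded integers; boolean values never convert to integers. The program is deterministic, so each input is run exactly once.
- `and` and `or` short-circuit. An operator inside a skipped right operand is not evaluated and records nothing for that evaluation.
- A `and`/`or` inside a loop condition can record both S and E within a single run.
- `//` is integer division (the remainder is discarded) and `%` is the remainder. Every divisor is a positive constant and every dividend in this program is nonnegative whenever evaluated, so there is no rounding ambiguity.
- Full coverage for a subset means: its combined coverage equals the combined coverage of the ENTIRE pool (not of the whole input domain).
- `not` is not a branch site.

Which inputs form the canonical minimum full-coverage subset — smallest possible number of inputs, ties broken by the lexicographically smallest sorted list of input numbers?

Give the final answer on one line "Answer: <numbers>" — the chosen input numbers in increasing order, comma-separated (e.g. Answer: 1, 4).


input #1, c=9, u=1: events B2->E, B1->F, B4->E, B3->F, B5->T; outcomes B1=F, B2=E, B3=F, B4=E, B5=T
input #2, c=4, u=3: events B2->S, B1->F, B4->E, B3->F, B5->T; outcomes B1=F, B2=S, B3=F, B4=E, B5=T
input #3, c=1, u=6: events B2->S, B1->F, B4->E, B3->F, B5->T; outcomes B1=F, B2=S, B3=F, B4=E, B5=T
input #4, c=10, u=7: events B2->E, B1->F, B4->E, B3->T, B4->E, B3->T, B4->E, B3->T, B4->E, B3->T, B4->E, B3->T, B4->E, B3->T, ...; outcomes B1=F, B2=E, B3=T, B3=F, B4=S, B4=E, B5=T
input #5, c=7, u=5: events B2->E, B1->F, B4->E, B3->F, B5->T; outcomes B1=F, B2=E, B3=F, B4=E, B5=T
input #6, c=1, u=7: events B2->S, B1->F, B4->E, B3->T, B4->E, B3->T, B4->E, B3->T, B4->E, B3->T, B4->E, B3->T, B4->E, B3->T, ...; outcomes B1=F, B2=S, B3=T, B3=F, B4=S, B4=E, B5=T
input #7, c=3, u=2: events B2->S, B1->F, B4->E, B3->F, B5->T; outcomes B1=F, B2=S, B3=F, B4=E, B5=T
input #8, c=9, u=5: events B2->E, B1->F, B4->E, B3->F, B5->T; outcomes B1=F, B2=E, B3=F, B4=E, B5=T
pool-wide coverage (8 outcomes): B1=F, B2=S, B2=E, B3=T, B3=F, B4=S, B4=E, B5=T
every size-1 subset falls short of the 8 outcomes (best: 7/8)
the canonical winner is {1, 6}: size 2, full 8-outcome coverage, earliest index list among size-2 covers
Answer: 1, 6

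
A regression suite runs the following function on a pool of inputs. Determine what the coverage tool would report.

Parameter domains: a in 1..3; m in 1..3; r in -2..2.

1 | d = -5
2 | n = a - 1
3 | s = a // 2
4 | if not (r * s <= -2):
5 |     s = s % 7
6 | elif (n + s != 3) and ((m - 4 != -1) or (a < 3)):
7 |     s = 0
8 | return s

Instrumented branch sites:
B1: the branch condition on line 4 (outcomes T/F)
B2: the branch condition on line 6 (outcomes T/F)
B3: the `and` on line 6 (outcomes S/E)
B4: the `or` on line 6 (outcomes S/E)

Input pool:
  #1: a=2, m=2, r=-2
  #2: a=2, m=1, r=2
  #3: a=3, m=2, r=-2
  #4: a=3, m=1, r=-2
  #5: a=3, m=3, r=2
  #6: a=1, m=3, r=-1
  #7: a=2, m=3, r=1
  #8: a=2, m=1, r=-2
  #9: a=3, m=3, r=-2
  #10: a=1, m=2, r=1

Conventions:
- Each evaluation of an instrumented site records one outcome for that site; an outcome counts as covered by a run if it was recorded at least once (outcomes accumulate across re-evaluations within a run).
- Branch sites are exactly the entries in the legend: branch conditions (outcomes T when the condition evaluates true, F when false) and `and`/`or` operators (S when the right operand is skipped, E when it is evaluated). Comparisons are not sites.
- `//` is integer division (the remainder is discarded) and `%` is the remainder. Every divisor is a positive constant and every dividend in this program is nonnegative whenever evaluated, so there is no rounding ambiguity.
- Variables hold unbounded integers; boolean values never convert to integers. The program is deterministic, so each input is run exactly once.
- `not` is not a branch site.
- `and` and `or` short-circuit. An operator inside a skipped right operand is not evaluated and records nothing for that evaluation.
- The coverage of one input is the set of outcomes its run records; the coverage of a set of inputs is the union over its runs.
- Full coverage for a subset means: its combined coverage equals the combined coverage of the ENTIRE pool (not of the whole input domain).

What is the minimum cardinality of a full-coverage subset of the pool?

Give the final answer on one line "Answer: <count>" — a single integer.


run #1 (a=2, m=2, r=-2) runs B1->F, B3->E, B4->S, B2->T; records B1=F, B2=T, B3=E, B4=S
run #2 (a=2, m=1, r=2) runs B1->T; records B1=T
run #3 (a=3, m=2, r=-2) runs B1->F, B3->S, B2->F; records B1=F, B2=F, B3=S
run #4 (a=3, m=1, r=-2) runs B1->F, B3->S, B2->F; records B1=F, B2=F, B3=S
run #5 (a=3, m=3, r=2) runs B1->T; records B1=T
run #6 (a=1, m=3, r=-1) runs B1->T; records B1=T
run #7 (a=2, m=3, r=1) runs B1->T; records B1=T
run #8 (a=2, m=1, r=-2) runs B1->F, B3->E, B4->S, B2->T; records B1=F, B2=T, B3=E, B4=S
run #9 (a=3, m=3, r=-2) runs B1->F, B3->S, B2->F; records B1=F, B2=F, B3=S
run #10 (a=1, m=2, r=1) runs B1->T; records B1=T
the full pool covers 7 outcomes: B1=T, B1=F, B2=T, B2=F, B3=S, B3=E, B4=S
no size-1 subset reaches all 7 outcomes (best union: 4/7)
no size-2 subset reaches all 7 outcomes (best union: 6/7)
the canonical winner is {1, 2, 3}: size 3, full 7-outcome coverage, earliest index list among size-3 covers
Answer: 3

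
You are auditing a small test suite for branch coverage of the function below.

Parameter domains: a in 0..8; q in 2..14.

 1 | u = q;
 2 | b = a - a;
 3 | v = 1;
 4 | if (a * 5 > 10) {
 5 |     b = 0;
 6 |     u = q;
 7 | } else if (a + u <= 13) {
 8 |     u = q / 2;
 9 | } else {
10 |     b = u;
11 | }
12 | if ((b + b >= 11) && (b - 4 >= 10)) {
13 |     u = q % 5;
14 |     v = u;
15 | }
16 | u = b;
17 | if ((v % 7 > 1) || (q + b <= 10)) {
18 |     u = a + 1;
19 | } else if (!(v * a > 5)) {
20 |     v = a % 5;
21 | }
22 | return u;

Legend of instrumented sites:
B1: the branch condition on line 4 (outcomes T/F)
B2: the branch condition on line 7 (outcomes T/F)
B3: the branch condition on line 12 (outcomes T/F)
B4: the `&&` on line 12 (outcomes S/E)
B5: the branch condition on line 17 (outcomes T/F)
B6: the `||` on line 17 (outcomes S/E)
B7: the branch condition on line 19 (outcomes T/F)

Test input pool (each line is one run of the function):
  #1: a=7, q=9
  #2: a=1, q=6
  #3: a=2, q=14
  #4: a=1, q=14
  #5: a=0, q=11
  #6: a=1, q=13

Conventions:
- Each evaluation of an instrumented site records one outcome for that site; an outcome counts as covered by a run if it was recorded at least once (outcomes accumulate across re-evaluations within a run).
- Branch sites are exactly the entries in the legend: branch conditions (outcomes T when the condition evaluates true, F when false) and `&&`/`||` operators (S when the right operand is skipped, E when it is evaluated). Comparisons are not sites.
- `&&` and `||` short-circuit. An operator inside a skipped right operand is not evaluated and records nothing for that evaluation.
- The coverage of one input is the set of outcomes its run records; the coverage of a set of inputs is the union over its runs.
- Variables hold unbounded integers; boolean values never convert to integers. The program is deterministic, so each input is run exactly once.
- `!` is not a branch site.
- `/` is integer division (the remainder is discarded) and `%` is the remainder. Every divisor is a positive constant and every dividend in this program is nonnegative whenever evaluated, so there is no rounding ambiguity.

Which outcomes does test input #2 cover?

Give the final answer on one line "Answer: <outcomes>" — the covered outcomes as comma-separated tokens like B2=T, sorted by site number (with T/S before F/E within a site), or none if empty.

Simulating input #2 (a=1, q=6) step by step:
  B1->F, B2->T, B4->S, B3->F, B6->E, B5->T
collecting distinct outcomes: B1=F, B2=T, B3=F, B4=S, B5=T, B6=E

Answer: B1=F, B2=T, B3=F, B4=S, B5=T, B6=E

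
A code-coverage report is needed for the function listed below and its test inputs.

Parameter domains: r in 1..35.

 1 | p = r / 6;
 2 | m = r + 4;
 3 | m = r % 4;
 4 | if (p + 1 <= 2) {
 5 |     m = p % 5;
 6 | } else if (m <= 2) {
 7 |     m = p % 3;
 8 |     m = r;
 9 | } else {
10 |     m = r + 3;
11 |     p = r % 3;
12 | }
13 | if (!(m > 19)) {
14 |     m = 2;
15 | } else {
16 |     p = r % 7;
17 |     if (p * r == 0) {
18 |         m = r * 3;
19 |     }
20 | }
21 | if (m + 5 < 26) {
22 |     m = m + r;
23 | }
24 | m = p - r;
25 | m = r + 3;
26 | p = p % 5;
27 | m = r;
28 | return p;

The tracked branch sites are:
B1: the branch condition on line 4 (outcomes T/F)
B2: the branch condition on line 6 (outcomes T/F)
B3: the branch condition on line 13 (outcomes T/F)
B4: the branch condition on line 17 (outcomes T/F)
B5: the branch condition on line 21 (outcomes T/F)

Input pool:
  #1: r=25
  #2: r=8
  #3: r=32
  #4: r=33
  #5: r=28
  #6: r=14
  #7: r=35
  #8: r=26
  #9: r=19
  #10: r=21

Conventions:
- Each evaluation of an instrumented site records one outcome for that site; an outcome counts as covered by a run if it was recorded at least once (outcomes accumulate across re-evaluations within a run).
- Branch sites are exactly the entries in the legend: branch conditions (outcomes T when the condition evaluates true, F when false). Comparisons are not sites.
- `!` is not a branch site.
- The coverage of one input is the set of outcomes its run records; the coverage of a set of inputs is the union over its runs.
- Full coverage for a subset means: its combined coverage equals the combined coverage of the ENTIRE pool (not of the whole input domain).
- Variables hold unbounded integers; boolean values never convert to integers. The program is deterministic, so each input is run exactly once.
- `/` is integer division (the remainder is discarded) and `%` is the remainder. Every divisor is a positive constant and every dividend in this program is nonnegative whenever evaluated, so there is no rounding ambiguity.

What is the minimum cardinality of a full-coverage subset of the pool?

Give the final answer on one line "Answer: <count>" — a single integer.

input #1, r=25: events B1->F, B2->T, B3->F, B4->F, B5->F; outcomes B1=F, B2=T, B3=F, B4=F, B5=F
input #2, r=8: events B1->T, B3->T, B5->T; outcomes B1=T, B3=T, B5=T
input #3, r=32: events B1->F, B2->T, B3->F, B4->F, B5->F; outcomes B1=F, B2=T, B3=F, B4=F, B5=F
input #4, r=33: events B1->F, B2->T, B3->F, B4->F, B5->F; outcomes B1=F, B2=T, B3=F, B4=F, B5=F
input #5, r=28: events B1->F, B2->T, B3->F, B4->T, B5->F; outcomes B1=F, B2=T, B3=F, B4=T, B5=F
input #6, r=14: events B1->F, B2->T, B3->T, B5->T; outcomes B1=F, B2=T, B3=T, B5=T
input #7, r=35: events B1->F, B2->F, B3->F, B4->T, B5->F; outcomes B1=F, B2=F, B3=F, B4=T, B5=F
input #8, r=26: events B1->F, B2->T, B3->F, B4->F, B5->F; outcomes B1=F, B2=T, B3=F, B4=F, B5=F
input #9, r=19: events B1->F, B2->F, B3->F, B4->F, B5->F; outcomes B1=F, B2=F, B3=F, B4=F, B5=F
input #10, r=21: events B1->F, B2->T, B3->F, B4->T, B5->F; outcomes B1=F, B2=T, B3=F, B4=T, B5=F
the full pool covers 10 outcomes: B1=T, B1=F, B2=T, B2=F, B3=T, B3=F, B4=T, B4=F, B5=T, B5=F
checked all size-1 subsets: none covers 10 outcomes (max 5/10)
checked all size-2 subsets: none covers 10 outcomes (max 8/10)
the canonical winner is {1, 2, 7}: size 3, full 10-outcome coverage, earliest index list among size-3 covers

Answer: 3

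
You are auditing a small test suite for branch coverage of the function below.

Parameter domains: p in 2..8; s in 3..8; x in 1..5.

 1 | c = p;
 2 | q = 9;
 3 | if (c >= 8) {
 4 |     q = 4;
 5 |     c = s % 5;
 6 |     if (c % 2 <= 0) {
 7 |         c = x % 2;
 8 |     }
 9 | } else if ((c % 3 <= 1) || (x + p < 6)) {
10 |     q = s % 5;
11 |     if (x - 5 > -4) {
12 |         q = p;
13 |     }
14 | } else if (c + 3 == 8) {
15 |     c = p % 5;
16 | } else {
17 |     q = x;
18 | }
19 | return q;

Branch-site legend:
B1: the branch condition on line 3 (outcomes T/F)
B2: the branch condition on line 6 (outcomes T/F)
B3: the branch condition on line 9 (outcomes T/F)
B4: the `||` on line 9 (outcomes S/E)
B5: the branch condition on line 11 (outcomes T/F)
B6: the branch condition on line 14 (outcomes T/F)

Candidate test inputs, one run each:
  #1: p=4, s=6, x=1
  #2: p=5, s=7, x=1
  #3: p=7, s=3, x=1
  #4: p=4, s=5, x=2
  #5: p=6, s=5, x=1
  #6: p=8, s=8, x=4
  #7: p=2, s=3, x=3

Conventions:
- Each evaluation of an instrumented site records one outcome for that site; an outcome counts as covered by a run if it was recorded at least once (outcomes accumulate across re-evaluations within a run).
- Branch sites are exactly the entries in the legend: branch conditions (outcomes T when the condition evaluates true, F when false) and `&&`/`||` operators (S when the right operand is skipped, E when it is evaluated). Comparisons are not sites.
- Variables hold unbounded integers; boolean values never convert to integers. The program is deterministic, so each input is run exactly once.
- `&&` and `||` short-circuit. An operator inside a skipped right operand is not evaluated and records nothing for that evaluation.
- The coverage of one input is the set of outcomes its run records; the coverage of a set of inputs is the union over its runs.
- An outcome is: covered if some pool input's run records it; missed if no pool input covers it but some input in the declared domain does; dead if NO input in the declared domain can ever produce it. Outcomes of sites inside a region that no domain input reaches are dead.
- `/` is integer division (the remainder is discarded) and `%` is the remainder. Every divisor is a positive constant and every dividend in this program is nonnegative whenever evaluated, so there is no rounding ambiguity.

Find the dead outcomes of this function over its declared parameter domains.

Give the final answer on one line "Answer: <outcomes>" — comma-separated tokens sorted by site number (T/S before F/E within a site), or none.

checking every outcome against all 210 domain inputs:
  reachable outcomes have witnesses, e.g. B1=T (e.g. p=8, s=3, x=1), B1=F (e.g. p=2, s=3, x=1), B2=T (e.g. p=8, s=4, x=1), B2=F (e.g. p=8, s=3, x=1)

Answer: none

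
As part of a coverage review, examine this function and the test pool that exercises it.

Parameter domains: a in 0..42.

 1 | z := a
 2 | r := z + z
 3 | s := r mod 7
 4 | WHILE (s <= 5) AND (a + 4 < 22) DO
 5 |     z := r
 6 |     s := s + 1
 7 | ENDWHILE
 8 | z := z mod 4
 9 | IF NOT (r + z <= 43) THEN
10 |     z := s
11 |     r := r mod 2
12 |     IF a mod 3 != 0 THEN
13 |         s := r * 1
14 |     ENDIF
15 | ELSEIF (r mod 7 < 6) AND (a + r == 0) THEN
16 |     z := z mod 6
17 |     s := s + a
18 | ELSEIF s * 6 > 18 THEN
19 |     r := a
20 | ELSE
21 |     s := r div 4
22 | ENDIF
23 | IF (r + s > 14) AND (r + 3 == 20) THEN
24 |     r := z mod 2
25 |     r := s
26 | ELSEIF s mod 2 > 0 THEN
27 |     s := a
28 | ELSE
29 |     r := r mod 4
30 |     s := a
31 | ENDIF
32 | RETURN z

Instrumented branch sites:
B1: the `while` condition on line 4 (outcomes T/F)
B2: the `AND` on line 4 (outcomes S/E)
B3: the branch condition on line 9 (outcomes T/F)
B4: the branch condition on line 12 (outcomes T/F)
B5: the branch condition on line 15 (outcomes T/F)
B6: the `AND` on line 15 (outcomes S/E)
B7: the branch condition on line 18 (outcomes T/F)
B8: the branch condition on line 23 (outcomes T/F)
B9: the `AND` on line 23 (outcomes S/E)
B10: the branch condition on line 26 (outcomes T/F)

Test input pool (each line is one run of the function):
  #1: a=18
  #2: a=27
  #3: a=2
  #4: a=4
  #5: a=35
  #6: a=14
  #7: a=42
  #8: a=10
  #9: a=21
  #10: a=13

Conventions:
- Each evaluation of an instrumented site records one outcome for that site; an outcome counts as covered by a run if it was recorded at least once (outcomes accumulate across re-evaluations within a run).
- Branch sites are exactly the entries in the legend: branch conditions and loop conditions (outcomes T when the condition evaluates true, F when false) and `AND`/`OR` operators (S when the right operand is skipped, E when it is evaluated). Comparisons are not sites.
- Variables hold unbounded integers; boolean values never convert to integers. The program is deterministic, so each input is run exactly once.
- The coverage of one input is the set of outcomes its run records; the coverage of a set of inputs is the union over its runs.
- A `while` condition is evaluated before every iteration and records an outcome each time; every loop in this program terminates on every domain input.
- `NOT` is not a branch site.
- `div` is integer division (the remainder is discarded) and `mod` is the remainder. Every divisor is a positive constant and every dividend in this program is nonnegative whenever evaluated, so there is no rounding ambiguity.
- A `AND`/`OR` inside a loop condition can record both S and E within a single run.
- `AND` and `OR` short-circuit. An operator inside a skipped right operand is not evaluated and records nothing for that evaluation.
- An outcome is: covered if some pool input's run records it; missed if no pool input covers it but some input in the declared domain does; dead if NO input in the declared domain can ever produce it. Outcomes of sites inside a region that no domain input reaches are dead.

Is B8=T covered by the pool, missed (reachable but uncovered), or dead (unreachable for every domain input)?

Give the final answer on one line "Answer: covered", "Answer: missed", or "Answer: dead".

no pool input records B8=T
but domain input (a=17) does record it -> reachable, so missed

Answer: missed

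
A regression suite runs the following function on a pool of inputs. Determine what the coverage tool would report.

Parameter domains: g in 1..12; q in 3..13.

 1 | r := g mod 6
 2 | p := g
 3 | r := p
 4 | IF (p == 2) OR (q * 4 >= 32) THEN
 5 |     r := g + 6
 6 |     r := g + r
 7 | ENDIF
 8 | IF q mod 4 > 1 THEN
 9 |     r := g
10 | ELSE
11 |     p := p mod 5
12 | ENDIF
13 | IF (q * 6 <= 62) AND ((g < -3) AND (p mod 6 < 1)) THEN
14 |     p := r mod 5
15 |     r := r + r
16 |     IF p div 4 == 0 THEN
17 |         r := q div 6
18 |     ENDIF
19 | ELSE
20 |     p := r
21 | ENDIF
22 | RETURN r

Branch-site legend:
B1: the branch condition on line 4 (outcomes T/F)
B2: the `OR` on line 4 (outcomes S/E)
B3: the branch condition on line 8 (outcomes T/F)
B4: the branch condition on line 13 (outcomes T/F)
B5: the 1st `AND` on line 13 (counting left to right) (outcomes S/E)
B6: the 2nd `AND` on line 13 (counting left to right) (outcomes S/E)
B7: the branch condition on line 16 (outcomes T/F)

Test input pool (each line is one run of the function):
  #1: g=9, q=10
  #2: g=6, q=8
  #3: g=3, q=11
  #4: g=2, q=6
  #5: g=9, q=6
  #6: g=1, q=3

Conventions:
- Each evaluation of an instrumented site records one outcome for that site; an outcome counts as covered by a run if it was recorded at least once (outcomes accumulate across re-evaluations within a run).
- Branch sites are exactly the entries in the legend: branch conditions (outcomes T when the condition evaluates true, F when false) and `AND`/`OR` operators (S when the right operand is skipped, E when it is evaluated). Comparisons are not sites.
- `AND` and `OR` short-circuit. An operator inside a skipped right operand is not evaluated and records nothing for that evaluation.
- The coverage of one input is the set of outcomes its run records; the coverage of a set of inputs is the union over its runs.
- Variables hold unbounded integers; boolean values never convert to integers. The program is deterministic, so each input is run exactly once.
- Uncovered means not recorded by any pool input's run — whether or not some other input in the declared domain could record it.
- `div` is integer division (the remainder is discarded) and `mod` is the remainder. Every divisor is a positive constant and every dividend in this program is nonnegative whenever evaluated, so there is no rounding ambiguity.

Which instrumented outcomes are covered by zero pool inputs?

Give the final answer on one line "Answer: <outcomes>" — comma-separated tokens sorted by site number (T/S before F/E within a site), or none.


input #1, g=9, q=10: events B2->E, B1->T, B3->T, B5->E, B6->S, B4->F; outcomes B1=T, B2=E, B3=T, B4=F, B5=E, B6=S
input #2, g=6, q=8: events B2->E, B1->T, B3->F, B5->E, B6->S, B4->F; outcomes B1=T, B2=E, B3=F, B4=F, B5=E, B6=S
input #3, g=3, q=11: events B2->E, B1->T, B3->T, B5->S, B4->F; outcomes B1=T, B2=E, B3=T, B4=F, B5=S
input #4, g=2, q=6: events B2->S, B1->T, B3->T, B5->E, B6->S, B4->F; outcomes B1=T, B2=S, B3=T, B4=F, B5=E, B6=S
input #5, g=9, q=6: events B2->E, B1->F, B3->T, B5->E, B6->S, B4->F; outcomes B1=F, B2=E, B3=T, B4=F, B5=E, B6=S
input #6, g=1, q=3: events B2->E, B1->F, B3->T, B5->E, B6->S, B4->F; outcomes B1=F, B2=E, B3=T, B4=F, B5=E, B6=S
union over the pool: B1=T, B1=F, B2=S, B2=E, B3=T, B3=F, B4=F, B5=S, B5=E, B6=S
uncovered (4 of 14): B4=T, B6=E, B7=T, B7=F
Answer: B4=T, B6=E, B7=T, B7=F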